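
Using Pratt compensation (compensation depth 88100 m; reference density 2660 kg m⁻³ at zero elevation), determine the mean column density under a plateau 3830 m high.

Pratt balance: ρ_ref D = ρ (D + h).
ρ = ρ_ref D/(D + h) = 2660 × 88100 m/(88100 m + 3830 m) = 2550 kg m⁻³.

2550 kg m⁻³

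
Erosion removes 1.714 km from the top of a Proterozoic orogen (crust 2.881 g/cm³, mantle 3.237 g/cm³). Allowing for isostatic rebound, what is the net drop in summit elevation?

Rebound u = e ρ_c/ρ_m = 1.714 km × 2.881/3.237 = 1.525 km.
Net surface drop = e − u = 1.714 km − 1.525 km = e (ρ_m − ρ_c)/ρ_m = 0.189 km.

0.189 km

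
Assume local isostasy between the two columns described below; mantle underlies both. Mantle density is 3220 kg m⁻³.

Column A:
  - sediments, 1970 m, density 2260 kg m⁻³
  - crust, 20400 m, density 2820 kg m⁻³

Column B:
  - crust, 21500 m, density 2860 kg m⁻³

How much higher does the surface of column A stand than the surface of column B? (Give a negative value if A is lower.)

For any compensation level in the mantle, the mantle terms cancel and isostasy reduces to e = (Σt_A − Σt_B) − (Σ(ρt)_A − Σ(ρt)_B) / ρ_m.
Σt_A = 22370 m; Σt_B = 21500 m; Σ(ρt)_A = 61980200; Σ(ρt)_B = 61490000 (in m·kg m⁻³).
e = (22370 − 21500) − (61980200 − 61490000) / 3220 = 718 m.

718 m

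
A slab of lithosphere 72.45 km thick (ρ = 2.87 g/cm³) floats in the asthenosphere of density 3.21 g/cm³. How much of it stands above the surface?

Floating equilibrium: submerged depth d = t ρ_obj/ρ_fluid = 72.45 km × 2.87/3.21 = 64.78 km.
Freeboard = t − d = 72.45 km − 64.78 km = 7.67 km.

7.67 km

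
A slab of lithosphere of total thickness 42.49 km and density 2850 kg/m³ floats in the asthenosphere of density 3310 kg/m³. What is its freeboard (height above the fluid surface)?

Floating equilibrium: submerged depth d = t ρ_obj/ρ_fluid = 42.49 km × 2850/3310 = 36.59 km.
Freeboard = t − d = 42.49 km − 36.59 km = 5.9 km.

5.9 km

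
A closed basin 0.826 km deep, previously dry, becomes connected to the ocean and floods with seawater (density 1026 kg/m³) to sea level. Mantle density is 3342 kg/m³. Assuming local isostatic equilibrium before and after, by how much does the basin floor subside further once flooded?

After flooding the water column is d + s deep. Its weight must equal the weight of mantle displaced by the extra subsidence s: (d + s) ρ_w = s ρ_m.
s = d ρ_w / (ρ_m − ρ_w) = 0.826 km × 1026/(3342 − 1026) = 0.366 km.

0.366 km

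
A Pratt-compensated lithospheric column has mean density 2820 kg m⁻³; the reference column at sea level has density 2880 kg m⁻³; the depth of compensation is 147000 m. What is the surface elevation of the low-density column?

ρ_ref D = ρ (D + h) → h = D (ρ_ref − ρ)/ρ.
h = 147000 m × (2880 − 2820)/2820 = 3130 m.

3130 m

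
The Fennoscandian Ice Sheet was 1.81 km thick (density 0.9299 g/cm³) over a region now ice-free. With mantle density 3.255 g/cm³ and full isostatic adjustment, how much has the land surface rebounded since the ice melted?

Removing the load lets mantle flow back in; uplift u satisfies ρ_ice t = ρ_m u.
u = t ρ_ice/ρ_m = 1.81 km × 0.9299/3.255 = 0.517 km.

0.517 km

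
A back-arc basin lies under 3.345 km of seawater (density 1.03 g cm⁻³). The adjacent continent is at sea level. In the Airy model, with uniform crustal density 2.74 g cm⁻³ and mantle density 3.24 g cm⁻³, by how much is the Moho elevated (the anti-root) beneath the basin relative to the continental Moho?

11.4 km

Isostatic balance requires: replacing crust with seawater at the top is compensated by replacing crust with mantle at the base: d (ρ_c − ρ_w) = a (ρ_m − ρ_c).
a = d (ρ_c − ρ_w)/(ρ_m − ρ_c) = 3.345 km × 1.71/0.5 = 11.4 km.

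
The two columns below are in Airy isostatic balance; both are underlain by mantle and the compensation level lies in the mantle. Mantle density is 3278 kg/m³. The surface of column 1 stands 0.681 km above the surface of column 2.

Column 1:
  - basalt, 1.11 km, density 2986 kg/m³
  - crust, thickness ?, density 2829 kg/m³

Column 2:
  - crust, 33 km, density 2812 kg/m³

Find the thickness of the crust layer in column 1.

Take the compensation level at the base of the deeper column (depth z_c below the surface of column 1) and equate Σ ρ_i t_i down to z_c; mantle fills any gap and the z_c terms cancel.
Column 1: 1.11×2986 + x×2829 + (z_c − 1.11 − x)×3278
Column 2: 0.681×0 + 33×2812 + (z_c − 0.681 − 33)×3278
The z_c×3278 term appears on both sides and cancels. Collect the known terms of each column as K = Σ(ρt)_known − 3278 × (depth of known layers): K_1 = 3314.46 − 3278×1.11 = −324.12; K_2 = 92796 − 3278×(0.681 + 33) = −17610.318.
Balance: K_1 − x×(3278 − 2829) = K_2, so x = (K_1 − K_2)/(3278 − 2829) = 17286.2/449 = 38.5 km.

38.5 km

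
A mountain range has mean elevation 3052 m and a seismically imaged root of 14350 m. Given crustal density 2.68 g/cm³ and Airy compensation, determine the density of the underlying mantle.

3.25 g/cm³

Airy balance: ρ_c h = (ρ_m − ρ_c) r → ρ_m = ρ_c (1 + h/r).
ρ_m = 2.68 × (1 + 3052 m/14350 m) = 3.25 g/cm³.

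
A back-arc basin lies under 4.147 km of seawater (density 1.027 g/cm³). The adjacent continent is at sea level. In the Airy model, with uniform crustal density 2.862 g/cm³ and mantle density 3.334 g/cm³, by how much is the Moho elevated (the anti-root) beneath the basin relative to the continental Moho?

Balancing pressure at the compensation depth: replacing crust with seawater at the top is compensated by replacing crust with mantle at the base: d (ρ_c − ρ_w) = a (ρ_m − ρ_c).
a = d (ρ_c − ρ_w)/(ρ_m − ρ_c) = 4.147 km × 1.835/0.472 = 16.1 km.

16.1 km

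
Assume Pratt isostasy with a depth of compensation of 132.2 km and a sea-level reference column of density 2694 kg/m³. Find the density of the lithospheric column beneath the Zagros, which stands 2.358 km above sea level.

Pratt balance: ρ_ref D = ρ (D + h).
ρ = ρ_ref D/(D + h) = 2694 × 132.2 km/(132.2 km + 2.358 km) = 2650 kg/m³.

2650 kg/m³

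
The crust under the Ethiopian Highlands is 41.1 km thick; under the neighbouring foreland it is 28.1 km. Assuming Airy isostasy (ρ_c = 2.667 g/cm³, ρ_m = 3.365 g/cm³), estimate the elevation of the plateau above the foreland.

2.7 km

Excess crust Δ = 41.1 km − 28.1 km = 13 km, split between elevation h and root r with h + r = Δ.
Airy balance ρ_c h = (ρ_m − ρ_c) r gives r = h ρ_c/(ρ_m − ρ_c), so h (1 + ρ_c/(ρ_m − ρ_c)) = Δ, i.e. h = Δ (ρ_m − ρ_c)/ρ_m.
h = 13 km × 0.698/3.365 = 2.7 km.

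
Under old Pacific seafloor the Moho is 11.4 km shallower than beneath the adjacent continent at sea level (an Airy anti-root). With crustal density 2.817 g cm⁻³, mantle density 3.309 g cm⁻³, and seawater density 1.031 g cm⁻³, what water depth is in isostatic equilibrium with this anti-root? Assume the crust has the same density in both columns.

Replacing a thickness d of crust by seawater at the top must be balanced by replacing crust with mantle at the base: d (ρ_c − ρ_w) = a (ρ_m − ρ_c).
d = a (ρ_m − ρ_c)/(ρ_c − ρ_w) = 11.4 km × 0.492/1.786 = 3.14 km.

3.14 km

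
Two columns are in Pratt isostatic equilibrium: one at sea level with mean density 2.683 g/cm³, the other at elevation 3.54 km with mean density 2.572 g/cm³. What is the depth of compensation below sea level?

82 km

ρ_ref D = ρ (D + h) → D (ρ_ref − ρ) = ρ h.
D = ρ h/(ρ_ref − ρ) = 2.572 × 3.54 km/(2.683 − 2.572) = 82 km.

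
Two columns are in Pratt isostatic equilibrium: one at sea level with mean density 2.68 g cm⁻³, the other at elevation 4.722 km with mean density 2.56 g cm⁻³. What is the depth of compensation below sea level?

ρ_ref D = ρ (D + h) → D (ρ_ref − ρ) = ρ h.
D = ρ h/(ρ_ref − ρ) = 2.56 × 4.722 km/(2.68 − 2.56) = 101 km.

101 km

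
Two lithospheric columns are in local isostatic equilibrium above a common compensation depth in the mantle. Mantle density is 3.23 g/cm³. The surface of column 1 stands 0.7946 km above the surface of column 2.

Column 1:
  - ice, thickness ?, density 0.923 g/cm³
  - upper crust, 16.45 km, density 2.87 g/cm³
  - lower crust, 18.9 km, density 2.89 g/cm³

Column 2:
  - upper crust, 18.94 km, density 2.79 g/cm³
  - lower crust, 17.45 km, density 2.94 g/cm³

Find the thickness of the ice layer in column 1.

1.57 km

Take the compensation level at the base of the deeper column (depth z_c below the surface of column 1) and equate Σ ρ_i t_i down to z_c; mantle fills any gap and the z_c terms cancel.
Column 1: x×0.923 + 16.45×2.87 + 18.9×2.89 + (z_c − 35.35 − x)×3.23
Column 2: 0.7946×0 + 18.94×2.79 + 17.45×2.94 + (z_c − 0.7946 − 36.39)×3.23
The z_c×3.23 term appears on both sides and cancels. Collect the known terms of each column as K = Σ(ρt)_known − 3.23 × (depth of known layers): K_1 = 101.8325 − 3.23×35.35 = −12.348; K_2 = 104.1456 − 3.23×(0.7946 + 36.39) = −15.960658.
Balance: K_1 − x×(3.23 − 0.923) = K_2, so x = (K_1 − K_2)/(3.23 − 0.923) = 3.61266/2.307 = 1.57 km.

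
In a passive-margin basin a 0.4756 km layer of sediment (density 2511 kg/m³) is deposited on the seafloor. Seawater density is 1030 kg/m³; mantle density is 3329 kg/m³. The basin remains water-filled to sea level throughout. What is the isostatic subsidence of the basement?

Submarine loading: the sediment displaces seawater, and the subsidence is in turn flooded, so s (ρ_m − ρ_w) = t (ρ_sed − ρ_w).
s = 0.4756 km × (2511 − 1030) / (3329 − 1030) = 0.306 km.

0.306 km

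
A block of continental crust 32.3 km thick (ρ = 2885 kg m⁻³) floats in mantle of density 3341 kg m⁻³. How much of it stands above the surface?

4.41 km

Floating equilibrium: submerged depth d = t ρ_obj/ρ_fluid = 32.3 km × 2885/3341 = 27.89 km.
Freeboard = t − d = 32.3 km − 27.89 km = 4.41 km.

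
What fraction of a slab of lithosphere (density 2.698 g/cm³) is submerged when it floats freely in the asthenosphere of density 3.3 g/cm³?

81.8%

Submerged fraction = ρ_obj/ρ_fluid = 2.698/3.3 = 81.8%.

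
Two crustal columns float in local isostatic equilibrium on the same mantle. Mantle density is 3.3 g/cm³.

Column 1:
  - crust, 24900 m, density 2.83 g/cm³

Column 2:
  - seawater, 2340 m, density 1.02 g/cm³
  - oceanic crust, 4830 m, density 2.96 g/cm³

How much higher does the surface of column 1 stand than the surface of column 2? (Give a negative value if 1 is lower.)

1430 m

For any compensation level in the mantle, the mantle terms cancel and isostasy reduces to e = (Σt_1 − Σt_2) − (Σ(ρt)_1 − Σ(ρt)_2) / ρ_m.
Σt_1 = 24900 m; Σt_2 = 7170 m; Σ(ρt)_1 = 70467; Σ(ρt)_2 = 16683.6 (in m·g/cm³).
e = (24900 − 7170) − (70467 − 16683.6) / 3.3 = 1430 m.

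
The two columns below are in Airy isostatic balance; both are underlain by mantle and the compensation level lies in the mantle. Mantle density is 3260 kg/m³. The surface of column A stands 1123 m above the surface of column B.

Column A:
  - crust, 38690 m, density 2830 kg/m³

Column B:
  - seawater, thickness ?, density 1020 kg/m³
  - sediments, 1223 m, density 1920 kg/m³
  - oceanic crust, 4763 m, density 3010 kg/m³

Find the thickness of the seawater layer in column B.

Take the compensation level at the base of the deeper column (depth z_c below the surface of column A) and equate Σ ρ_i t_i down to z_c; mantle fills any gap and the z_c terms cancel.
Column A: 38690×2830 + (z_c − 38690)×3260
Column B: 1123×0 + x×1020 + 1223×1920 + 4763×3010 + (z_c − 1123 − 5986 − x)×3260
The z_c×3260 term appears on both sides and cancels. Collect the known terms of each column as K = Σ(ρt)_known − 3260 × (depth of known layers): K_A = 109492700 − 3260×38690 = −16636700; K_B = 16684790 − 3260×(1123 + 5986) = −6490550.
Balance: K_A = K_B − x×(3260 − 1020), so x = (K_B − K_A)/(3260 − 1020) = 10146200/2240 = 4530 m.

4530 m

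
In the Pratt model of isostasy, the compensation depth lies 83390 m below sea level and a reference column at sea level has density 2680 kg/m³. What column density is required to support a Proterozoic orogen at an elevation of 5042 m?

Pratt balance: ρ_ref D = ρ (D + h).
ρ = ρ_ref D/(D + h) = 2680 × 83390 m/(83390 m + 5042 m) = 2530 kg/m³.

2530 kg/m³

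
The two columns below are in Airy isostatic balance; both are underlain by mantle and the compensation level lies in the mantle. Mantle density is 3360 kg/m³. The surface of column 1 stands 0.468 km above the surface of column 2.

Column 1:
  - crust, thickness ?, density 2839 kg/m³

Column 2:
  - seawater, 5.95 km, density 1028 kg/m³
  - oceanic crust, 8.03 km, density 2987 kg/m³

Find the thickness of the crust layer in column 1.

Take the compensation level at the base of the deeper column (depth z_c below the surface of column 1) and equate Σ ρ_i t_i down to z_c; mantle fills any gap and the z_c terms cancel.
Column 1: x×2839 + (z_c − 0 − x)×3360
Column 2: 0.468×0 + 5.95×1028 + 8.03×2987 + (z_c − 0.468 − 13.98)×3360
The z_c×3360 term appears on both sides and cancels. Collect the known terms of each column as K = Σ(ρt)_known − 3360 × (depth of known layers): K_1 = 0 − 3360×0 = 0; K_2 = 30102.21 − 3360×(0.468 + 13.98) = −18443.07.
Balance: K_1 − x×(3360 − 2839) = K_2, so x = (K_1 − K_2)/(3360 − 2839) = 18443.1/521 = 35.4 km.

35.4 km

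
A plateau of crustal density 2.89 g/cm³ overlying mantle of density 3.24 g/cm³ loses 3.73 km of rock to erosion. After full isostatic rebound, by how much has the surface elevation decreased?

0.403 km

Rebound u = e ρ_c/ρ_m = 3.73 km × 2.89/3.24 = 3.327 km.
Net surface drop = e − u = 3.73 km − 3.327 km = e (ρ_m − ρ_c)/ρ_m = 0.403 km.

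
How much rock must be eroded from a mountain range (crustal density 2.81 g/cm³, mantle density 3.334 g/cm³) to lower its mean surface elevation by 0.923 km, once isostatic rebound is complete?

5.87 km

Net drop Δ = e − u = e − e ρ_c/ρ_m = e (ρ_m − ρ_c)/ρ_m.
e = Δ ρ_m/(ρ_m − ρ_c) = 0.923 km × 3.334/0.524 = 5.87 km.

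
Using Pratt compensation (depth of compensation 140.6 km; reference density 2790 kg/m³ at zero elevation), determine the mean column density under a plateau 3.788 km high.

Pratt balance: ρ_ref D = ρ (D + h).
ρ = ρ_ref D/(D + h) = 2790 × 140.6 km/(140.6 km + 3.788 km) = 2720 kg/m³.

2720 kg/m³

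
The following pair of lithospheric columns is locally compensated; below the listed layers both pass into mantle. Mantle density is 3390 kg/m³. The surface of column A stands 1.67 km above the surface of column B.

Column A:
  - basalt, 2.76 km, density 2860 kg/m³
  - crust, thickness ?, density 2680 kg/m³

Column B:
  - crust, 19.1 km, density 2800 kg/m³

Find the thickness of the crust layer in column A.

21.8 km

Take the compensation level at the base of the deeper column (depth z_c below the surface of column A) and equate Σ ρ_i t_i down to z_c; mantle fills any gap and the z_c terms cancel.
Column A: 2.76×2860 + x×2680 + (z_c − 2.76 − x)×3390
Column B: 1.67×0 + 19.1×2800 + (z_c − 1.67 − 19.1)×3390
The z_c×3390 term appears on both sides and cancels. Collect the known terms of each column as K = Σ(ρt)_known − 3390 × (depth of known layers): K_A = 7893.6 − 3390×2.76 = −1462.8; K_B = 53480 − 3390×(1.67 + 19.1) = −16930.3.
Balance: K_A − x×(3390 − 2680) = K_B, so x = (K_A − K_B)/(3390 − 2680) = 15467.5/710 = 21.8 km.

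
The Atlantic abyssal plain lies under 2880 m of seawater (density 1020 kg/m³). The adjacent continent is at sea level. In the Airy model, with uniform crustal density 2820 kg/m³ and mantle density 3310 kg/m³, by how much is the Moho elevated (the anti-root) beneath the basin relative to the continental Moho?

10600 m

For local isostatic compensation: replacing crust with seawater at the top is compensated by replacing crust with mantle at the base: d (ρ_c − ρ_w) = a (ρ_m − ρ_c).
a = d (ρ_c − ρ_w)/(ρ_m − ρ_c) = 2880 m × 1800/490 = 10600 m.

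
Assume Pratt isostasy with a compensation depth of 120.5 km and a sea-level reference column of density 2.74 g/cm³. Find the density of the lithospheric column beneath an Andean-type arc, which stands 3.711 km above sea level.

2.66 g/cm³

Pratt balance: ρ_ref D = ρ (D + h).
ρ = ρ_ref D/(D + h) = 2.74 × 120.5 km/(120.5 km + 3.711 km) = 2.66 g/cm³.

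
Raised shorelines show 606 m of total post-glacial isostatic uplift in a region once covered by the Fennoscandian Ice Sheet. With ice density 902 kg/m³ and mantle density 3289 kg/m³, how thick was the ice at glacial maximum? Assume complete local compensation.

2210 m

u = t ρ_ice/ρ_m → t = u ρ_m/ρ_ice = 606 m × 3289/902 = 2210 m.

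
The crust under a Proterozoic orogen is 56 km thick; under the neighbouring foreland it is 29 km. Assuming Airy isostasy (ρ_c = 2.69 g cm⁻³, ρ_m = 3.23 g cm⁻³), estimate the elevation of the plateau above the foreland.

Excess crust Δ = 56 km − 29 km = 27 km, split between elevation h and root r with h + r = Δ.
Airy balance ρ_c h = (ρ_m − ρ_c) r gives r = h ρ_c/(ρ_m − ρ_c), so h (1 + ρ_c/(ρ_m − ρ_c)) = Δ, i.e. h = Δ (ρ_m − ρ_c)/ρ_m.
h = 27 km × 0.54/3.23 = 4.51 km.

4.51 km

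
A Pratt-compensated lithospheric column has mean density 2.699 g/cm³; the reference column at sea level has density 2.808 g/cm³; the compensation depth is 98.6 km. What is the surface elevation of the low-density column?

ρ_ref D = ρ (D + h) → h = D (ρ_ref − ρ)/ρ.
h = 98.6 km × (2.808 − 2.699)/2.699 = 3.98 km.

3.98 km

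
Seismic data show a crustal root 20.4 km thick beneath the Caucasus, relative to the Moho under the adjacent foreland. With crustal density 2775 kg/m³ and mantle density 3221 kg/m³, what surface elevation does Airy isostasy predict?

Isostatic balance requires: ρ_c h = (ρ_m − ρ_c) r.
h = r (ρ_m − ρ_c) / ρ_c = 20.4 km × (3221 − 2775) / 2775 = 3.28 km.

3.28 km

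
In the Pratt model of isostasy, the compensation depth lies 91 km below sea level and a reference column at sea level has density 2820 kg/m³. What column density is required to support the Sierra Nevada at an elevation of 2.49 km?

Pratt balance: ρ_ref D = ρ (D + h).
ρ = ρ_ref D/(D + h) = 2820 × 91 km/(91 km + 2.49 km) = 2740 kg/m³.

2740 kg/m³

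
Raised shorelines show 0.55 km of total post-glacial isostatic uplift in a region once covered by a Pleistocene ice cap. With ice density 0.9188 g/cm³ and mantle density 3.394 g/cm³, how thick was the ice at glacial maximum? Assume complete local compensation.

2.03 km

u = t ρ_ice/ρ_m → t = u ρ_m/ρ_ice = 0.55 km × 3.394/0.9188 = 2.03 km.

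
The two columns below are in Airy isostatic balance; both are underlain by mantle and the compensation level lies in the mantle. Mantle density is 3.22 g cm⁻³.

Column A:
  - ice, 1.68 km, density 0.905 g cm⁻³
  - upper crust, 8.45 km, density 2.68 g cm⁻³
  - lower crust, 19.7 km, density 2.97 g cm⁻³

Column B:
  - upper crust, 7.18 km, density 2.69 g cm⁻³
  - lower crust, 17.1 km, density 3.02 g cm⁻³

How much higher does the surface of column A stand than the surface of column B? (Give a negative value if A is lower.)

For any compensation level in the mantle, the mantle terms cancel and isostasy reduces to e = (Σt_A − Σt_B) − (Σ(ρt)_A − Σ(ρt)_B) / ρ_m.
Σt_A = 29.83 km; Σt_B = 24.28 km; Σ(ρt)_A = 82.6754; Σ(ρt)_B = 70.9562 (in km·g cm⁻³).
e = (29.83 − 24.28) − (82.6754 − 70.9562) / 3.22 = 1.91 km.

1.91 km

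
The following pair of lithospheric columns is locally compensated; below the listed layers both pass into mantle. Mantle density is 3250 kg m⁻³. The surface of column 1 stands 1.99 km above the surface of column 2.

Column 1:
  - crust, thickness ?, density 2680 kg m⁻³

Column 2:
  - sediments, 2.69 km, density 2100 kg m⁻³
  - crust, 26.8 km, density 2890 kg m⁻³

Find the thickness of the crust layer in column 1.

33.7 km

Take the compensation level at the base of the deeper column (depth z_c below the surface of column 1) and equate Σ ρ_i t_i down to z_c; mantle fills any gap and the z_c terms cancel.
Column 1: x×2680 + (z_c − 0 − x)×3250
Column 2: 1.99×0 + 2.69×2100 + 26.8×2890 + (z_c − 1.99 − 29.49)×3250
The z_c×3250 term appears on both sides and cancels. Collect the known terms of each column as K = Σ(ρt)_known − 3250 × (depth of known layers): K_1 = 0 − 3250×0 = 0; K_2 = 83101 − 3250×(1.99 + 29.49) = −19209.
Balance: K_1 − x×(3250 − 2680) = K_2, so x = (K_1 − K_2)/(3250 − 2680) = 19209/570 = 33.7 km.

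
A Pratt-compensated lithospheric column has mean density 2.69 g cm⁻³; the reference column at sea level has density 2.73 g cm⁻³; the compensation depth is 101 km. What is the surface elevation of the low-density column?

1.5 km

ρ_ref D = ρ (D + h) → h = D (ρ_ref − ρ)/ρ.
h = 101 km × (2.73 − 2.69)/2.69 = 1.5 km.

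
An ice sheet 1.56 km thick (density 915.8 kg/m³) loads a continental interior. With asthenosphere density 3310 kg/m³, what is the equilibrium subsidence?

0.432 km

In Airy isostatic equilibrium: the ice load ρ_ice t is balanced by mantle displaced below, ρ_m s.
s = t ρ_ice / ρ_m = 1.56 km × 915.8/3310 = 0.432 km.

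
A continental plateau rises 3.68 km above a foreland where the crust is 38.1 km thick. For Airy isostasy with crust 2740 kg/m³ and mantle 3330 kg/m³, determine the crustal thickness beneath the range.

58.9 km

Root depth r = h ρ_c / (ρ_m − ρ_c) = 3.68 km × 2740 / 590 = 17.09 km.
Total thickness = T + h + r = 38.1 km + 3.68 km + 17.09 km = 58.9 km.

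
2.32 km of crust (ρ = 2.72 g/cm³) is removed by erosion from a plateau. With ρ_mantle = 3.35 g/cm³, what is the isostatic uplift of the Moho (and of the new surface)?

Unloading: uplift u = e ρ_c/ρ_m = 2.32 km × 2.72/3.35 = 1.88 km.

1.88 km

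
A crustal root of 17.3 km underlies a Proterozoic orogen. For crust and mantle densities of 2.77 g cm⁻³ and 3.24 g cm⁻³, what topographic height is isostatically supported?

Isostatic balance requires: ρ_c h = (ρ_m − ρ_c) r.
h = r (ρ_m − ρ_c) / ρ_c = 17.3 km × (3.24 − 2.77) / 2.77 = 2.94 km.

2.94 km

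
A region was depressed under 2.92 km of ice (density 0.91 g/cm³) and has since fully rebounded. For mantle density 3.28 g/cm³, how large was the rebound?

Removing the load lets mantle flow back in; uplift u satisfies ρ_ice t = ρ_m u.
u = t ρ_ice/ρ_m = 2.92 km × 0.91/3.28 = 0.81 km.

0.81 km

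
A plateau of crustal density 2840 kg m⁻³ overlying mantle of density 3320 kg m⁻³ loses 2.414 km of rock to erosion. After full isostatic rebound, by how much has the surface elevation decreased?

Rebound u = e ρ_c/ρ_m = 2.414 km × 2840/3320 = 2.065 km.
Net surface drop = e − u = 2.414 km − 2.065 km = e (ρ_m − ρ_c)/ρ_m = 0.349 km.

0.349 km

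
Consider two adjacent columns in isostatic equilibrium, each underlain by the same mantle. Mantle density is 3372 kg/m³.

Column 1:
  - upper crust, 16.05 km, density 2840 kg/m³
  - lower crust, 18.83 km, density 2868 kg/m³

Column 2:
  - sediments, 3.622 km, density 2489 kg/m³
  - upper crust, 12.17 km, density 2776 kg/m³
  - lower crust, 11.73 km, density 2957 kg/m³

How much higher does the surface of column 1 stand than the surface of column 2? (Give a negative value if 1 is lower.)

For any compensation level in the mantle, the mantle terms cancel and isostasy reduces to e = (Σt_1 − Σt_2) − (Σ(ρt)_1 − Σ(ρt)_2) / ρ_m.
Σt_1 = 34.88 km; Σt_2 = 27.522 km; Σ(ρt)_1 = 99586.44; Σ(ρt)_2 = 77484.688 (in km·kg/m³).
e = (34.88 − 27.522) − (99586.44 − 77484.688) / 3372 = 0.804 km.

0.804 km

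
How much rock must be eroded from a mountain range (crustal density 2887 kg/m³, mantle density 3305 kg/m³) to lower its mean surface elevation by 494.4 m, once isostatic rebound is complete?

3910 m

Net drop Δ = e − u = e − e ρ_c/ρ_m = e (ρ_m − ρ_c)/ρ_m.
e = Δ ρ_m/(ρ_m − ρ_c) = 494.4 m × 3305/418 = 3910 m.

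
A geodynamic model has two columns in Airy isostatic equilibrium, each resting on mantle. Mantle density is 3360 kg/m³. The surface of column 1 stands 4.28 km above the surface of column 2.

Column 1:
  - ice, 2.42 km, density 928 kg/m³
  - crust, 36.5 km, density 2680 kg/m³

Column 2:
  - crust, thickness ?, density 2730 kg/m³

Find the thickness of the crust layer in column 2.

Take the compensation level at the base of the deeper column (depth z_c below the surface of column 1) and equate Σ ρ_i t_i down to z_c; mantle fills any gap and the z_c terms cancel.
Column 1: 2.42×928 + 36.5×2680 + (z_c − 38.92)×3360
Column 2: 4.28×0 + x×2730 + (z_c − 4.28 − 0 − x)×3360
The z_c×3360 term appears on both sides and cancels. Collect the known terms of each column as K = Σ(ρt)_known − 3360 × (depth of known layers): K_1 = 100065.76 − 3360×38.92 = −30705.44; K_2 = 0 − 3360×(4.28 + 0) = −14380.8.
Balance: K_1 = K_2 − x×(3360 − 2730), so x = (K_2 − K_1)/(3360 − 2730) = 16324.6/630 = 25.9 km.

25.9 km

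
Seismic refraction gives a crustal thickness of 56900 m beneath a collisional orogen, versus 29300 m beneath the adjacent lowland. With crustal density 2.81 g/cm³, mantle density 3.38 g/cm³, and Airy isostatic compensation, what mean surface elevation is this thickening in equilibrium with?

4650 m

Excess crust Δ = 56900 m − 29300 m = 27600 m, split between elevation h and root r with h + r = Δ.
Airy balance ρ_c h = (ρ_m − ρ_c) r gives r = h ρ_c/(ρ_m − ρ_c), so h (1 + ρ_c/(ρ_m − ρ_c)) = Δ, i.e. h = Δ (ρ_m − ρ_c)/ρ_m.
h = 27600 m × 0.57/3.38 = 4650 m.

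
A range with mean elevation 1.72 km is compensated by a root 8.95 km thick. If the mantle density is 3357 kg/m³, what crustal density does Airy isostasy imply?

2820 kg/m³

ρ_c h = (ρ_m − ρ_c) r → ρ_c (h + r) = ρ_m r → ρ_c = ρ_m r / (h + r).
ρ_c = 3357 × 8.95 km / (1.72 km + 8.95 km) = 2820 kg/m³.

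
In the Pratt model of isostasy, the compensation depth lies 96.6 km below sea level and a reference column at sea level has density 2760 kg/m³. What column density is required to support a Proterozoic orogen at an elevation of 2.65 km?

2690 kg/m³

Pratt balance: ρ_ref D = ρ (D + h).
ρ = ρ_ref D/(D + h) = 2760 × 96.6 km/(96.6 km + 2.65 km) = 2690 kg/m³.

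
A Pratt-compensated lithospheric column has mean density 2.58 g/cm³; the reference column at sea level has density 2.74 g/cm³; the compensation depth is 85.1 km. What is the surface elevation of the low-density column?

ρ_ref D = ρ (D + h) → h = D (ρ_ref − ρ)/ρ.
h = 85.1 km × (2.74 − 2.58)/2.58 = 5.28 km.

5.28 km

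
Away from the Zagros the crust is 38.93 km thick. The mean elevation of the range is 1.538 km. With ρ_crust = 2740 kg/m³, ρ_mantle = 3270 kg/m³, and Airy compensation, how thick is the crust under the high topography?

Root depth r = h ρ_c / (ρ_m − ρ_c) = 1.538 km × 2740 / 530 = 7.951 km.
Total thickness = T + h + r = 38.93 km + 1.538 km + 7.951 km = 48.4 km.

48.4 km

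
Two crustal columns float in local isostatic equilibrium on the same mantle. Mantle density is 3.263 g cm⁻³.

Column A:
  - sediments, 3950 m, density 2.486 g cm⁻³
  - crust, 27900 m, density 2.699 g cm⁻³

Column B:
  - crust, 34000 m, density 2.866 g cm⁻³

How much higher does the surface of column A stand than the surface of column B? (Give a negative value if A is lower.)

1630 m

For any compensation level in the mantle, the mantle terms cancel and isostasy reduces to e = (Σt_A − Σt_B) − (Σ(ρt)_A − Σ(ρt)_B) / ρ_m.
Σt_A = 31850 m; Σt_B = 34000 m; Σ(ρt)_A = 85121.8; Σ(ρt)_B = 97444 (in m·g cm⁻³).
e = (31850 − 34000) − (85121.8 − 97444) / 3.263 = 1630 m.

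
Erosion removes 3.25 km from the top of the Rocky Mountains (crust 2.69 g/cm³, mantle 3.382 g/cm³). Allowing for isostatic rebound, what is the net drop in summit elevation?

Rebound u = e ρ_c/ρ_m = 3.25 km × 2.69/3.382 = 2.585 km.
Net surface drop = e − u = 3.25 km − 2.585 km = e (ρ_m − ρ_c)/ρ_m = 0.665 km.

0.665 km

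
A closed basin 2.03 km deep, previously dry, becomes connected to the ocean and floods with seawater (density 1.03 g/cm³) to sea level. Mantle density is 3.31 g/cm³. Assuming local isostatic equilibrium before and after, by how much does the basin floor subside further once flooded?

0.917 km

After flooding the water column is d + s deep. Its weight must equal the weight of mantle displaced by the extra subsidence s: (d + s) ρ_w = s ρ_m.
s = d ρ_w / (ρ_m − ρ_w) = 2.03 km × 1.03/(3.31 − 1.03) = 0.917 km.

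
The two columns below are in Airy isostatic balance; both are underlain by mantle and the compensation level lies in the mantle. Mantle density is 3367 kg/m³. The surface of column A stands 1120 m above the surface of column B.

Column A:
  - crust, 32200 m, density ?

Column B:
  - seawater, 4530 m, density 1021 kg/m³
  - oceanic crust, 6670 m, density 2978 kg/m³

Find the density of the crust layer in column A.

Take the compensation level at the base of the deeper column (depth z_c below the surface of column A) and equate Σ ρ_i t_i down to z_c; mantle fills any gap and the z_c terms cancel.
Column A: 32200×ρ + (z_c − 32200)×3367
Column B: 1120×0 + 4530×1021 + 6670×2978 + (z_c − 1120 − 11200)×3367
The z_c×3367 term appears on both sides and cancels. Collect the known terms of each column as K = Σ(ρt)_known − 3367 × (depth of known layers): K_A = 0 − 3367×32200 = −108417400; K_B = 24488390 − 3367×(1120 + 11200) = −16993050.
Balance: K_A + 32200×ρ = K_B, so ρ = (K_B − K_A)/32200 = 91424400/32200 = 2840 kg/m³.

2840 kg/m³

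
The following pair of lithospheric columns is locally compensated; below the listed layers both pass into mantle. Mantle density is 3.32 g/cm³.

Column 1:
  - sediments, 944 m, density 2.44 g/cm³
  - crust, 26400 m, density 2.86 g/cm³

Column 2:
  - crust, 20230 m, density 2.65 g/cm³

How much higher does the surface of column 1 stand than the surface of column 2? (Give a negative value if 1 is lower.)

−175 m

For any compensation level in the mantle, the mantle terms cancel and isostasy reduces to e = (Σt_1 − Σt_2) − (Σ(ρt)_1 − Σ(ρt)_2) / ρ_m.
Σt_1 = 27344 m; Σt_2 = 20230 m; Σ(ρt)_1 = 77807.36; Σ(ρt)_2 = 53609.5 (in m·g/cm³).
e = (27344 − 20230) − (77807.36 − 53609.5) / 3.32 = −175 m.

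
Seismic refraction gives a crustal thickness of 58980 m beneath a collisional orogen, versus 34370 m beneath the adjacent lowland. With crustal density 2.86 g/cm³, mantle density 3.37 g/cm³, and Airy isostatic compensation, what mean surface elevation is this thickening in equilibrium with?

3720 m

Excess crust Δ = 58980 m − 34370 m = 24610 m, split between elevation h and root r with h + r = Δ.
Airy balance ρ_c h = (ρ_m − ρ_c) r gives r = h ρ_c/(ρ_m − ρ_c), so h (1 + ρ_c/(ρ_m − ρ_c)) = Δ, i.e. h = Δ (ρ_m − ρ_c)/ρ_m.
h = 24610 m × 0.51/3.37 = 3720 m.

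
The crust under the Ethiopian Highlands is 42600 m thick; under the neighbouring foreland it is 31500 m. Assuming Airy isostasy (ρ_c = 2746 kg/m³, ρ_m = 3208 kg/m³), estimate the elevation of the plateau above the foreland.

Excess crust Δ = 42600 m − 31500 m = 11100 m, split between elevation h and root r with h + r = Δ.
Airy balance ρ_c h = (ρ_m − ρ_c) r gives r = h ρ_c/(ρ_m − ρ_c), so h (1 + ρ_c/(ρ_m − ρ_c)) = Δ, i.e. h = Δ (ρ_m − ρ_c)/ρ_m.
h = 11100 m × 462/3208 = 1600 m.

1600 m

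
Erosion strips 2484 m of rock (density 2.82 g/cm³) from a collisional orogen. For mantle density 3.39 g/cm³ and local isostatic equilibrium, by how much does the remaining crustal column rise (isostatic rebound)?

2070 m

Unloading: uplift u = e ρ_c/ρ_m = 2484 m × 2.82/3.39 = 2070 m.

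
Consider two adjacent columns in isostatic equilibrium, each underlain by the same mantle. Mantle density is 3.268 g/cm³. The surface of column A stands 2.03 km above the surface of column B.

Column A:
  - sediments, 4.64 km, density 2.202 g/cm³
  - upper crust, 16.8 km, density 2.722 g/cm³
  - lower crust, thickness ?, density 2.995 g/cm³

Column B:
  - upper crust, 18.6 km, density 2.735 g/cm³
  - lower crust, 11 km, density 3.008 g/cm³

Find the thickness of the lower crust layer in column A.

Take the compensation level at the base of the deeper column (depth z_c below the surface of column A) and equate Σ ρ_i t_i down to z_c; mantle fills any gap and the z_c terms cancel.
Column A: 4.64×2.202 + 16.8×2.722 + x×2.995 + (z_c − 21.44 − x)×3.268
Column B: 2.03×0 + 18.6×2.735 + 11×3.008 + (z_c − 2.03 − 29.6)×3.268
The z_c×3.268 term appears on both sides and cancels. Collect the known terms of each column as K = Σ(ρt)_known − 3.268 × (depth of known layers): K_A = 55.94688 − 3.268×21.44 = −14.11904; K_B = 83.959 − 3.268×(2.03 + 29.6) = −19.40784.
Balance: K_A − x×(3.268 − 2.995) = K_B, so x = (K_A − K_B)/(3.268 − 2.995) = 5.2888/0.273 = 19.4 km.

19.4 km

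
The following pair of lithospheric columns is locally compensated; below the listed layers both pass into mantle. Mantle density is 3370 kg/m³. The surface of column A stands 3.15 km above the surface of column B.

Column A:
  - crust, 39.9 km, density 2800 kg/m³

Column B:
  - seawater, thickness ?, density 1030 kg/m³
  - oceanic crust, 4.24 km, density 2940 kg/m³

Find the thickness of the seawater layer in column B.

Take the compensation level at the base of the deeper column (depth z_c below the surface of column A) and equate Σ ρ_i t_i down to z_c; mantle fills any gap and the z_c terms cancel.
Column A: 39.9×2800 + (z_c − 39.9)×3370
Column B: 3.15×0 + x×1030 + 4.24×2940 + (z_c − 3.15 − 4.24 − x)×3370
The z_c×3370 term appears on both sides and cancels. Collect the known terms of each column as K = Σ(ρt)_known − 3370 × (depth of known layers): K_A = 111720 − 3370×39.9 = −22743; K_B = 12465.6 − 3370×(3.15 + 4.24) = −12438.7.
Balance: K_A = K_B − x×(3370 − 1030), so x = (K_B − K_A)/(3370 − 1030) = 10304.3/2340 = 4.4 km.

4.4 km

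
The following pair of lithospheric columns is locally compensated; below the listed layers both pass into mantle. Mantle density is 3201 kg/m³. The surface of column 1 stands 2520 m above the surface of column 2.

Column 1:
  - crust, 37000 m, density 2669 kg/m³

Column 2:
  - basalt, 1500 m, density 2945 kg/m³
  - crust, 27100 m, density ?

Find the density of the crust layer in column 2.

2790 kg/m³

Take the compensation level at the base of the deeper column (depth z_c below the surface of column 1) and equate Σ ρ_i t_i down to z_c; mantle fills any gap and the z_c terms cancel.
Column 1: 37000×2669 + (z_c − 37000)×3201
Column 2: 2520×0 + 1500×2945 + 27100×ρ + (z_c − 2520 − 28600)×3201
The z_c×3201 term appears on both sides and cancels. Collect the known terms of each column as K = Σ(ρt)_known − 3201 × (depth of known layers): K_1 = 98753000 − 3201×37000 = −19684000; K_2 = 4417500 − 3201×(2520 + 28600) = −95197620.
Balance: K_1 = K_2 + 27100×ρ, so ρ = (K_1 − K_2)/27100 = 75513600/27100 = 2790 kg/m³.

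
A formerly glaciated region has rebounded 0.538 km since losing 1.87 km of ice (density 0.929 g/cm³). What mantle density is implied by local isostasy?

3.23 g/cm³

ρ_m = ρ_ice t / u = 0.929 × 1.87 km/0.538 km = 3.23 g/cm³.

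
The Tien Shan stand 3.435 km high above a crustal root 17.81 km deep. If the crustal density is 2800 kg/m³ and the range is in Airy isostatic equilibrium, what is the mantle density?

Airy balance: ρ_c h = (ρ_m − ρ_c) r → ρ_m = ρ_c (1 + h/r).
ρ_m = 2800 × (1 + 3.435 km/17.81 km) = 3340 kg/m³.

3340 kg/m³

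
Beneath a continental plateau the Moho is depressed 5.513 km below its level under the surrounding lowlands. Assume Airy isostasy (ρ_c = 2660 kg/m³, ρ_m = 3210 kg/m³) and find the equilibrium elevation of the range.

1.14 km

In Airy isostatic equilibrium: ρ_c h = (ρ_m − ρ_c) r.
h = r (ρ_m − ρ_c) / ρ_c = 5.513 km × (3210 − 2660) / 2660 = 1.14 km.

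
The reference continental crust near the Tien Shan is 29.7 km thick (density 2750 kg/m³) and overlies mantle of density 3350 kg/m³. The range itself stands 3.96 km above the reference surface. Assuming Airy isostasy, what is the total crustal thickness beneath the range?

51.8 km

Root depth r = h ρ_c / (ρ_m − ρ_c) = 3.96 km × 2750 / 600 = 18.15 km.
Total thickness = T + h + r = 29.7 km + 3.96 km + 18.15 km = 51.8 km.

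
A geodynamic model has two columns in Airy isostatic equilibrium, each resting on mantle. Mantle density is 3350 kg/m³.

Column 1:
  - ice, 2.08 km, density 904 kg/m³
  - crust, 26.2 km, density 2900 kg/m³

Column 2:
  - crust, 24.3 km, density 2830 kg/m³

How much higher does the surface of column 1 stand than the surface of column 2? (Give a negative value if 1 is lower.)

1.27 km

For any compensation level in the mantle, the mantle terms cancel and isostasy reduces to e = (Σt_1 − Σt_2) − (Σ(ρt)_1 − Σ(ρt)_2) / ρ_m.
Σt_1 = 28.28 km; Σt_2 = 24.3 km; Σ(ρt)_1 = 77860.32; Σ(ρt)_2 = 68769 (in km·kg/m³).
e = (28.28 − 24.3) − (77860.32 − 68769) / 3350 = 1.27 km.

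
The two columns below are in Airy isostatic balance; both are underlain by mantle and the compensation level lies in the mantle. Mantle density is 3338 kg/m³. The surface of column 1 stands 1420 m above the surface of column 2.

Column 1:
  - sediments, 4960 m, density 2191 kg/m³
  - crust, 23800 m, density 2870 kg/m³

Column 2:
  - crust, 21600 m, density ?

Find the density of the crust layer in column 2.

Take the compensation level at the base of the deeper column (depth z_c below the surface of column 1) and equate Σ ρ_i t_i down to z_c; mantle fills any gap and the z_c terms cancel.
Column 1: 4960×2191 + 23800×2870 + (z_c − 28760)×3338
Column 2: 1420×0 + 21600×ρ + (z_c − 1420 − 21600)×3338
The z_c×3338 term appears on both sides and cancels. Collect the known terms of each column as K = Σ(ρt)_known − 3338 × (depth of known layers): K_1 = 79173360 − 3338×28760 = −16827520; K_2 = 0 − 3338×(1420 + 21600) = −76840760.
Balance: K_1 = K_2 + 21600×ρ, so ρ = (K_1 − K_2)/21600 = 60013200/21600 = 2780 kg/m³.

2780 kg/m³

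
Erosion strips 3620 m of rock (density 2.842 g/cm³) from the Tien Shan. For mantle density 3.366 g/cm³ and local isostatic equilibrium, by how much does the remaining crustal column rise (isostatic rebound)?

3060 m

Unloading: uplift u = e ρ_c/ρ_m = 3620 m × 2.842/3.366 = 3060 m.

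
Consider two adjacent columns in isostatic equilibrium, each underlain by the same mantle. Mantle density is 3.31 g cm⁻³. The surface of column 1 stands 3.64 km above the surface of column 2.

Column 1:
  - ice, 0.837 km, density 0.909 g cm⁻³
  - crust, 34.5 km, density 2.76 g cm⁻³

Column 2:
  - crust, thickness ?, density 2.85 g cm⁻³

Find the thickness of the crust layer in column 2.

19.4 km

Take the compensation level at the base of the deeper column (depth z_c below the surface of column 1) and equate Σ ρ_i t_i down to z_c; mantle fills any gap and the z_c terms cancel.
Column 1: 0.837×0.909 + 34.5×2.76 + (z_c − 35.337)×3.31
Column 2: 3.64×0 + x×2.85 + (z_c − 3.64 − 0 − x)×3.31
The z_c×3.31 term appears on both sides and cancels. Collect the known terms of each column as K = Σ(ρt)_known − 3.31 × (depth of known layers): K_1 = 95.980833 − 3.31×35.337 = −20.984637; K_2 = 0 − 3.31×(3.64 + 0) = −12.0484.
Balance: K_1 = K_2 − x×(3.31 − 2.85), so x = (K_2 − K_1)/(3.31 − 2.85) = 8.93624/0.46 = 19.4 km.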